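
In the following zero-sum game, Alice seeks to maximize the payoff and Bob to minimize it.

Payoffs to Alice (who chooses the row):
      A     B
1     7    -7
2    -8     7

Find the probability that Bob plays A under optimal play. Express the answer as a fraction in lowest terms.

14/29

Row minima are -7 and -8, so Alice's maximin is -7; column maxima are 7 and 7, so Bob's minimax is 7. These differ, so the equilibrium is in mixed strategies.
Let Bob play A with probability q. Alice is indifferent when 7q − 7(1−q) = −8q + 7(1−q), giving q = 14/29.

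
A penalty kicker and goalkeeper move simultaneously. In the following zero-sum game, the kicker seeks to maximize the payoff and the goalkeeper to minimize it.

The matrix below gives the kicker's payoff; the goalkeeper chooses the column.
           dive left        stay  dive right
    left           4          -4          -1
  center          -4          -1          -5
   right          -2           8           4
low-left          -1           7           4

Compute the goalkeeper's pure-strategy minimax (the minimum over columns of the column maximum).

The worst case (largest entry) in each column is dive left: 4, stay: 8, dive right: 4.
The best (smallest) of these is 4.

4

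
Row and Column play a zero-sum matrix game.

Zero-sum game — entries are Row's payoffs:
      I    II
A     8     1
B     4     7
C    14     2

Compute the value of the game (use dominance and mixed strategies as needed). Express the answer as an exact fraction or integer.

Row A is strictly dominated by row C, so Row never plays it.
The remaining 2×2 game on (B, C) × (I, II) has no saddle point. Let Row play B with probability p; indifference gives 4p + 14(1−p) = 7p + 2(1−p), so p = 4/5.
Similarly Column's optimal q on I is 1/3, and the value is 4·(1/3) + (7)·(2/3) = 6.

6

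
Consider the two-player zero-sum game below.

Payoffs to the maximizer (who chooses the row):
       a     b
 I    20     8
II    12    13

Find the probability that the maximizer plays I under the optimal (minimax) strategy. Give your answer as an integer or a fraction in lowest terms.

1/13

Row minima are 8 and 12, so the maximizer's maximin is 12; column maxima are 20 and 13, so the minimizer's minimax is 13. These differ, so the equilibrium is in mixed strategies.
Let the maximizer play I with probability p. The minimizer is indifferent when 20p + 12(1−p) = 8p + 13(1−p), giving p = 1/13.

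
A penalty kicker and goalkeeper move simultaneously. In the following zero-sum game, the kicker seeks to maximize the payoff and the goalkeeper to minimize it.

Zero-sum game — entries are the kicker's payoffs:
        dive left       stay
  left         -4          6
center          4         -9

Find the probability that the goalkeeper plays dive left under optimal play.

15/23

Row minima are -4 and -9, so the kicker's maximin is -4; column maxima are 4 and 6, so the goalkeeper's minimax is 4. These differ, so the equilibrium is in mixed strategies.
Let the goalkeeper play dive left with probability q. The kicker is indifferent when −4q + 6(1−q) = 4q − 9(1−q), giving q = 15/23.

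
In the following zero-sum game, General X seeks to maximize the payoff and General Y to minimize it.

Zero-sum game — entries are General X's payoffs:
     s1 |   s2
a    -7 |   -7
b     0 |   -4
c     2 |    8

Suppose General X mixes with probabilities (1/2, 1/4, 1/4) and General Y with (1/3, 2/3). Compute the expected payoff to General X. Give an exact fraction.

Against (1/3, 2/3), each row's expected payoff is a: -7; b: -8/3; c: 6.
Taking the (1/2, 1/4, 1/4)-weighted average: (1/2)·(-7) + (1/4)·(-8/3) + (1/4)·(6) = -8/3.

-8/3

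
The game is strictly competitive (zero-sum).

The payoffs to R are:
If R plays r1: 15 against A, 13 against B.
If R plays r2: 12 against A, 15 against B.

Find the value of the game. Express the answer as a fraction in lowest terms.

69/5

Row minima are 13 and 12, so R's maximin is 13; column maxima are 15 and 15, so C's minimax is 15. These differ, so the equilibrium is in mixed strategies.
Let R play r1 with probability p. C is indifferent when 15p + 12(1−p) = 13p + 15(1−p), giving p = 3/5.
Let C play A with probability q. R is indifferent when 15q + 13(1−q) = 12q + 15(1−q), giving q = 2/5.
The value is 15·(2/5) + (13)·(3/5) = 69/5.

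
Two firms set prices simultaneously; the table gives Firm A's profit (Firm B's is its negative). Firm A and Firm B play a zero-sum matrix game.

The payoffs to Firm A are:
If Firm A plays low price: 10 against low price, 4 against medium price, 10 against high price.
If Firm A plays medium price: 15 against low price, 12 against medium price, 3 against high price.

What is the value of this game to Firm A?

Column low price is strictly dominated by medium price for Firm B (it gives Firm A more in every row).
The remaining 2×2 game on (low price, medium price) × (medium price, high price) has no saddle point. Let Firm A play low price with probability p; indifference gives 4p + 12(1−p) = 10p + 3(1−p), so p = 3/5.
Similarly Firm B's optimal q on medium price is 7/15, and the value is 4·(7/15) + (10)·(8/15) = 36/5.

36/5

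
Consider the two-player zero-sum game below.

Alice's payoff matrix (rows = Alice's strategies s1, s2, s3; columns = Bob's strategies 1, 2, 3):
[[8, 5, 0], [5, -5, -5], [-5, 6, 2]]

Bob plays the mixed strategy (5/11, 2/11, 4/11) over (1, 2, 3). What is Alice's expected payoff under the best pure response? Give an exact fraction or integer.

50/11

s1: (8)·(5/11) + (5)·(2/11) + (0)·(4/11) = 50/11.
s2: (5)·(5/11) + (-5)·(2/11) + (-5)·(4/11) = -5/11.
s3: (-5)·(5/11) + (6)·(2/11) + (2)·(4/11) = -5/11.
The best pure response is s1 with expected payoff 50/11.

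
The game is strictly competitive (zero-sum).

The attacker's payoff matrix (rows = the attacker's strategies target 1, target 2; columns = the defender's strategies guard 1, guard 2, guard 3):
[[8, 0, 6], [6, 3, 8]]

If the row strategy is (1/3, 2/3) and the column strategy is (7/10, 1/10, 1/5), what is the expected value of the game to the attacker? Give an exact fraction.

Against (7/10, 1/10, 1/5), each row's expected payoff is target 1: 34/5; target 2: 61/10.
Taking the (1/3, 2/3)-weighted average: (1/3)·(34/5) + (2/3)·(61/10) = 19/3.

19/3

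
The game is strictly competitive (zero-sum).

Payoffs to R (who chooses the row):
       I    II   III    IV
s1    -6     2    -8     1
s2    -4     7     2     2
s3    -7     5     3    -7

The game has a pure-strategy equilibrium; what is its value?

Row minima: -8, -4, -7 → R's maximin is -4.
Column maxima: -4, 7, 3, 2 → C's minimax is -4.
They coincide at (s2, I), so the value is -4.

-4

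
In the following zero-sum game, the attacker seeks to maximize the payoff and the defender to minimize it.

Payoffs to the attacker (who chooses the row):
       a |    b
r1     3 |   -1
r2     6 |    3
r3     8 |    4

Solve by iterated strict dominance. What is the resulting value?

4

Column a is strictly dominated by b for the defender (-1<3, 3<6, 4<8); eliminate a.
Row r2 is strictly dominated by row r3 (4>3); eliminate r2.
Row r1 is strictly dominated by row r3 (4>-1); eliminate r1.
Only (r3, b) remains, with payoff 4.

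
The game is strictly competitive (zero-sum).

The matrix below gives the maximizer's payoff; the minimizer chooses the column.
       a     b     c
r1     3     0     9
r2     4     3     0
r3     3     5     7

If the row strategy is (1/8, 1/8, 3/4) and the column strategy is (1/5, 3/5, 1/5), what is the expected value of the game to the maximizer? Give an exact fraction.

Against (1/5, 3/5, 1/5), each row's expected payoff is r1: 12/5; r2: 13/5; r3: 5.
Taking the (1/8, 1/8, 3/4)-weighted average: (1/8)·(12/5) + (1/8)·(13/5) + (3/4)·(5) = 35/8.

35/8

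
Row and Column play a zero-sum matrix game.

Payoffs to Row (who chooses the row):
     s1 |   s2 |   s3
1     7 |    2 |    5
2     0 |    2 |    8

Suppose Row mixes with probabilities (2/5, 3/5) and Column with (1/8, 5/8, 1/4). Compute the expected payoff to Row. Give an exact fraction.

Against (1/8, 5/8, 1/4), each row's expected payoff is 1: 27/8; 2: 13/4.
Taking the (2/5, 3/5)-weighted average: (2/5)·(27/8) + (3/5)·(13/4) = 33/10.

33/10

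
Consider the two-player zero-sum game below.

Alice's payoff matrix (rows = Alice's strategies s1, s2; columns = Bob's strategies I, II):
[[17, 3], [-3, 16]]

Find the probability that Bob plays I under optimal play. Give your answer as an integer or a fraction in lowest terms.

13/33

Row minima are 3 and -3, so Alice's maximin is 3; column maxima are 17 and 16, so Bob's minimax is 16. These differ, so the equilibrium is in mixed strategies.
Let Bob play I with probability q. Alice is indifferent when 17q + 3(1−q) = −3q + 16(1−q), giving q = 13/33.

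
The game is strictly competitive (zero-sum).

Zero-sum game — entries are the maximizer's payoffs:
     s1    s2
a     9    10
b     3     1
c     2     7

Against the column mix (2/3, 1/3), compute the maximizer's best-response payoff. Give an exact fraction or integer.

a: (9)·(2/3) + (10)·(1/3) = 28/3.
b: (3)·(2/3) + (1)·(1/3) = 7/3.
c: (2)·(2/3) + (7)·(1/3) = 11/3.
The best pure response is a with expected payoff 28/3.

28/3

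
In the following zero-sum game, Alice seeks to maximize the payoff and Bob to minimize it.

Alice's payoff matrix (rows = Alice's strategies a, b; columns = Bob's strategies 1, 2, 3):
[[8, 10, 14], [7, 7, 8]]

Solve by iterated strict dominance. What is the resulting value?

8

Column 3 is strictly dominated by 1 for Bob (8<14, 7<8); eliminate 3.
Row b is strictly dominated by row a (8>7, 10>7); eliminate b.
Column 2 is strictly dominated by 1 for Bob (8<10); eliminate 2.
Only (a, 1) remains, with payoff 8.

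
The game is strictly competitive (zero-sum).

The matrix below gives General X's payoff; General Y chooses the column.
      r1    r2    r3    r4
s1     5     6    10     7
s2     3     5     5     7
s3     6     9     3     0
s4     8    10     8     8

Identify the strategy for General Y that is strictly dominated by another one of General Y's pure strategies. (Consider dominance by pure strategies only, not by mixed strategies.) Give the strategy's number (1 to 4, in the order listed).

General Y prefers columns that give General X less. Compare r2 with r1: 5 < 6, 3 < 5, 6 < 9, 8 < 10.
So r1 strictly dominates r2 for General Y; r2 is strictly dominated.

2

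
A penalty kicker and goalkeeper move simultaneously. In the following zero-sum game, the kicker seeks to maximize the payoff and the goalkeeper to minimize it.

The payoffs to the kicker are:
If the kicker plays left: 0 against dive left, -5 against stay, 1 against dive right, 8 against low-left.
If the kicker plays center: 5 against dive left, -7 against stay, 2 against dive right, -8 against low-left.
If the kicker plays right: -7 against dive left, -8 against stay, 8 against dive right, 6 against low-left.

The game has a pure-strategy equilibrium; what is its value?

-5

Row minima: -5, -8, -8 → the kicker's maximin is -5.
Column maxima: 5, -5, 8, 8 → the goalkeeper's minimax is -5.
They coincide at (left, stay), so the value is -5.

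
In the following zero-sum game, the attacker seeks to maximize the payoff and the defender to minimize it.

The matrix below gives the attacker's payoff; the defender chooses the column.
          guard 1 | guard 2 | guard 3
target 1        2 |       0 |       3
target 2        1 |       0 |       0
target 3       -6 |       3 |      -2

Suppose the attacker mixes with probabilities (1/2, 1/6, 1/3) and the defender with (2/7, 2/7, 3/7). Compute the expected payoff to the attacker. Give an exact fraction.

17/42

Against (2/7, 2/7, 3/7), each row's expected payoff is target 1: 13/7; target 2: 2/7; target 3: -12/7.
Taking the (1/2, 1/6, 1/3)-weighted average: (1/2)·(13/7) + (1/6)·(2/7) + (1/3)·(-12/7) = 17/42.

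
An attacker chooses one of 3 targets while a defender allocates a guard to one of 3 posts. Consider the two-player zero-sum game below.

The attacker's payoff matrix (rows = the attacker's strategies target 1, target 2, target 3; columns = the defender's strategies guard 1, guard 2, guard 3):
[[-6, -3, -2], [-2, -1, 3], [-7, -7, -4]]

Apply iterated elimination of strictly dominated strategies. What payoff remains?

Column guard 3 is strictly dominated by guard 1 for the defender (-6<-2, -2<3, -7<-4); eliminate guard 3.
Row target 1 is strictly dominated by row target 2 (-2>-6, -1>-3); eliminate target 1.
Row target 3 is strictly dominated by row target 2 (-2>-7, -1>-7); eliminate target 3.
Column guard 2 is strictly dominated by guard 1 for the defender (-2<-1); eliminate guard 2.
Only (target 2, guard 1) remains, with payoff -2.

-2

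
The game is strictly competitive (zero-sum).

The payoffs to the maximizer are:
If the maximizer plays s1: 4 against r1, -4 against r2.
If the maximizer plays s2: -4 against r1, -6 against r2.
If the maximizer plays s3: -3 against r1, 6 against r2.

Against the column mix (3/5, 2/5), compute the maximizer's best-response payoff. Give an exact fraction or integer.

4/5

s1: (4)·(3/5) + (-4)·(2/5) = 4/5.
s2: (-4)·(3/5) + (-6)·(2/5) = -24/5.
s3: (-3)·(3/5) + (6)·(2/5) = 3/5.
The best pure response is s1 with expected payoff 4/5.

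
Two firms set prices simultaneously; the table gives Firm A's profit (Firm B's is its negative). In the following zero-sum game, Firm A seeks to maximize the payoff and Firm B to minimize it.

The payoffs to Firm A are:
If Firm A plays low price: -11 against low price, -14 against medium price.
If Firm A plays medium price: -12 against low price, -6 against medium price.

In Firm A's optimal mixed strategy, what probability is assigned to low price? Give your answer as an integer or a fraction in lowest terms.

Row minima are -14 and -12, so Firm A's maximin is -12; column maxima are -11 and -6, so Firm B's minimax is -11. These differ, so the equilibrium is in mixed strategies.
Let Firm A play low price with probability p. Firm B is indifferent when −11p − 12(1−p) = −14p − 6(1−p), giving p = 2/3.

2/3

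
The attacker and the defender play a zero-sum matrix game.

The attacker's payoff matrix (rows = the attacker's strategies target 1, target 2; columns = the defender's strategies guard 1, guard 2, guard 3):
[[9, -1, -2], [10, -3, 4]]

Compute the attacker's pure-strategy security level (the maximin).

-2

The worst-case payoff for each row is target 1: -2, target 2: -3.
The best of these is -2.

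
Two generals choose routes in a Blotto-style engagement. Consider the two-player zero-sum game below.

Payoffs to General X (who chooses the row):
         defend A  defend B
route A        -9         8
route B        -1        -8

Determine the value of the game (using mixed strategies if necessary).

-10/3

Row minima are -9 and -8, so General X's maximin is -8; column maxima are -1 and 8, so General Y's minimax is -1. These differ, so the equilibrium is in mixed strategies.
Let General X play route A with probability p. General Y is indifferent when −9p − (1−p) = 8p − 8(1−p), giving p = 7/24.
Let General Y play defend A with probability q. General X is indifferent when −9q + 8(1−q) = −q − 8(1−q), giving q = 2/3.
The value is -9·(2/3) + (8)·(1/3) = -10/3.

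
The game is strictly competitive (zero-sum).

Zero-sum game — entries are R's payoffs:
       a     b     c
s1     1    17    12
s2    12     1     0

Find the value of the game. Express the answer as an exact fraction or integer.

144/23

Column b is strictly dominated by c for C (it gives R more in every row).
The remaining 2×2 game on (s1, s2) × (a, c) has no saddle point. Let R play s1 with probability p; indifference gives p + 12(1−p) = 12p, so p = 12/23.
Similarly C's optimal q on a is 12/23, and the value is 1·(12/23) + (12)·(11/23) = 144/23.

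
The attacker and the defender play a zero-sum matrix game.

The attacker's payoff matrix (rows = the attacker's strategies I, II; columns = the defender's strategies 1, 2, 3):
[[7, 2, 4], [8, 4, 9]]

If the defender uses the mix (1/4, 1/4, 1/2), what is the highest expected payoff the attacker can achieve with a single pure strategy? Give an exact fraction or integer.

I: (7)·(1/4) + (2)·(1/4) + (4)·(1/2) = 17/4.
II: (8)·(1/4) + (4)·(1/4) + (9)·(1/2) = 15/2.
The best pure response is II with expected payoff 15/2.

15/2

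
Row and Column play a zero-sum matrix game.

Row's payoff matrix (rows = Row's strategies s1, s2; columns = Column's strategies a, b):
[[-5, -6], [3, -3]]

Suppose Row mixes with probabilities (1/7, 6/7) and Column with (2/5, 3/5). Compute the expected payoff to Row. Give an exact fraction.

-46/35

Against (2/5, 3/5), each row's expected payoff is s1: -28/5; s2: -3/5.
Taking the (1/7, 6/7)-weighted average: (1/7)·(-28/5) + (6/7)·(-3/5) = -46/35.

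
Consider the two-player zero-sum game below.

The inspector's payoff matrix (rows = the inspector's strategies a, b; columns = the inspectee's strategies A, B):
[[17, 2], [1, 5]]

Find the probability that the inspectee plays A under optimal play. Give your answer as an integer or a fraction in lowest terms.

Row minima are 2 and 1, so the inspector's maximin is 2; column maxima are 17 and 5, so the inspectee's minimax is 5. These differ, so the equilibrium is in mixed strategies.
Let the inspectee play A with probability q. The inspector is indifferent when 17q + 2(1−q) = q + 5(1−q), giving q = 3/19.

3/19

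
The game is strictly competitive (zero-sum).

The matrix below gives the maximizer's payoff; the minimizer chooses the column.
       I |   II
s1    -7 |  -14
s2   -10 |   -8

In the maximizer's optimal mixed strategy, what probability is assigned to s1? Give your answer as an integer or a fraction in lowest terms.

Row minima are -14 and -10, so the maximizer's maximin is -10; column maxima are -7 and -8, so the minimizer's minimax is -8. These differ, so the equilibrium is in mixed strategies.
Let the maximizer play s1 with probability p. The minimizer is indifferent when −7p − 10(1−p) = −14p − 8(1−p), giving p = 2/9.

2/9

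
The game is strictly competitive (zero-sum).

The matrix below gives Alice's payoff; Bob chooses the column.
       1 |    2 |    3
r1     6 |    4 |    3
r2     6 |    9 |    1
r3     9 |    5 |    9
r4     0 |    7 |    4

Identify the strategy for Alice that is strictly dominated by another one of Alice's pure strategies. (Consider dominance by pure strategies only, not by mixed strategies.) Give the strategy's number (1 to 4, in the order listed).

Compare r1 with r3: 9 > 6, 5 > 4, 9 > 3.
So r3 strictly dominates r1 for Alice; r1 is strictly dominated.

1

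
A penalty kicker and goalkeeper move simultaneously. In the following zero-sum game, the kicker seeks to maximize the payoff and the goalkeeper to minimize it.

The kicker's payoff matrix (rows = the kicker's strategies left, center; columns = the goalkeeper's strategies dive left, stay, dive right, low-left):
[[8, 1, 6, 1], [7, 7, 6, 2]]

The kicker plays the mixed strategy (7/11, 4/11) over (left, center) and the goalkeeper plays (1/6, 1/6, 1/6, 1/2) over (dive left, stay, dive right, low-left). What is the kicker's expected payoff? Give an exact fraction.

Against (1/6, 1/6, 1/6, 1/2), each row's expected payoff is left: 3; center: 13/3.
Taking the (7/11, 4/11)-weighted average: (7/11)·(3) + (4/11)·(13/3) = 115/33.

115/33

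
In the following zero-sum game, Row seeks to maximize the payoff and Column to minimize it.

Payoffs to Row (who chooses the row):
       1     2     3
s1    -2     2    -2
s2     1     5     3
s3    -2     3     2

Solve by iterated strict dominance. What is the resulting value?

1

Row s3 is strictly dominated by row s2 (1>-2, 5>3, 3>2); eliminate s3.
Row s1 is strictly dominated by row s2 (1>-2, 5>2, 3>-2); eliminate s1.
Column 2 is strictly dominated by 1 for Column (1<5); eliminate 2.
Column 3 is strictly dominated by 1 for Column (1<3); eliminate 3.
Only (s2, 1) remains, with payoff 1.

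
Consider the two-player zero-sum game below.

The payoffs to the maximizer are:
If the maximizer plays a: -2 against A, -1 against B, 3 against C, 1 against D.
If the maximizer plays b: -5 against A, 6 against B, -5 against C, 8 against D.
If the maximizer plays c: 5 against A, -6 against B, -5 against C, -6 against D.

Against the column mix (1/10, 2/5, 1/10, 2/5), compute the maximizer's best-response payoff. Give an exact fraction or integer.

23/5

a: (-2)·(1/10) + (-1)·(2/5) + (3)·(1/10) + (1)·(2/5) = 1/10.
b: (-5)·(1/10) + (6)·(2/5) + (-5)·(1/10) + (8)·(2/5) = 23/5.
c: (5)·(1/10) + (-6)·(2/5) + (-5)·(1/10) + (-6)·(2/5) = -24/5.
The best pure response is b with expected payoff 23/5.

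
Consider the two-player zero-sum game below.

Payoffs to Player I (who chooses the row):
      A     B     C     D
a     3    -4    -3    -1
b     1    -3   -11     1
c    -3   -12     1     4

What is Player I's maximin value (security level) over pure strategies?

The worst-case payoff for each row is a: -4, b: -11, c: -12.
The best of these is -4.

-4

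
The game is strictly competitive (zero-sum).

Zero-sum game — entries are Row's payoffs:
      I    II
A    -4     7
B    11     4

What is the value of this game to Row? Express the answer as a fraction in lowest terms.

31/6

Row minima are -4 and 4, so Row's maximin is 4; column maxima are 11 and 7, so Column's minimax is 7. These differ, so the equilibrium is in mixed strategies.
Let Row play A with probability p. Column is indifferent when −4p + 11(1−p) = 7p + 4(1−p), giving p = 7/18.
Let Column play I with probability q. Row is indifferent when −4q + 7(1−q) = 11q + 4(1−q), giving q = 1/6.
The value is -4·(1/6) + (7)·(5/6) = 31/6.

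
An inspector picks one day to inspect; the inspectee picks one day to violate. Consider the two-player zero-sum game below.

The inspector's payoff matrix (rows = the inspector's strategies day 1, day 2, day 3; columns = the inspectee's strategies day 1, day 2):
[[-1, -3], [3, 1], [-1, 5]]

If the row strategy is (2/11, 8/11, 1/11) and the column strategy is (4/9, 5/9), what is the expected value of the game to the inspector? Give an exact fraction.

119/99

Against (4/9, 5/9), each row's expected payoff is day 1: -19/9; day 2: 17/9; day 3: 7/3.
Taking the (2/11, 8/11, 1/11)-weighted average: (2/11)·(-19/9) + (8/11)·(17/9) + (1/11)·(7/3) = 119/99.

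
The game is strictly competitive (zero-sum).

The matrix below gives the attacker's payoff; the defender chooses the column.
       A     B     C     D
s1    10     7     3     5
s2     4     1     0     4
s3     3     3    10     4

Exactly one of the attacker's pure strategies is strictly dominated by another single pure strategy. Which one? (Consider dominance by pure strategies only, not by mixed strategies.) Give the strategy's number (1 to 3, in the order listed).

Compare s2 with s1: 10 > 4, 7 > 1, 3 > 0, 5 > 4.
So s1 strictly dominates s2 for the attacker; s2 is strictly dominated.

2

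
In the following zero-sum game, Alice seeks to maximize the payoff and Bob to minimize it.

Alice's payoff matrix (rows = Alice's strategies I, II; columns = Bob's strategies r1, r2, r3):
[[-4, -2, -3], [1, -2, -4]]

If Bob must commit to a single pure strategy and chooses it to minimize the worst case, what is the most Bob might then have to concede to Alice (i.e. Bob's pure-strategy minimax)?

-3

The worst case (largest entry) in each column is r1: 1, r2: -2, r3: -3.
The best (smallest) of these is -3.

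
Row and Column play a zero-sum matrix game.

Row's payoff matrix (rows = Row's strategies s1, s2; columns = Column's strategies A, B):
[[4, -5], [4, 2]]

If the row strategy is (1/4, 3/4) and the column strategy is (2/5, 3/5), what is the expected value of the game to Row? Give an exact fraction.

7/4

Against (2/5, 3/5), each row's expected payoff is s1: -7/5; s2: 14/5.
Taking the (1/4, 3/4)-weighted average: (1/4)·(-7/5) + (3/4)·(14/5) = 7/4.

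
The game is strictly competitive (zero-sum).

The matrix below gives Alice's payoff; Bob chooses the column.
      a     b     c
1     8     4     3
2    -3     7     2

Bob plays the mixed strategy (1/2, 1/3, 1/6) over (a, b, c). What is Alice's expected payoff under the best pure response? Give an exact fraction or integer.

1: (8)·(1/2) + (4)·(1/3) + (3)·(1/6) = 35/6.
2: (-3)·(1/2) + (7)·(1/3) + (2)·(1/6) = 7/6.
The best pure response is 1 with expected payoff 35/6.

35/6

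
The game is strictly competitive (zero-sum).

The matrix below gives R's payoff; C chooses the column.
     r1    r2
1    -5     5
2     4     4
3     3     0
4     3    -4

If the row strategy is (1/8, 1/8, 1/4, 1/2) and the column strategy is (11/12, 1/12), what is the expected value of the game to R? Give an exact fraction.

15/8

Against (11/12, 1/12), each row's expected payoff is 1: -25/6; 2: 4; 3: 11/4; 4: 29/12.
Taking the (1/8, 1/8, 1/4, 1/2)-weighted average: (1/8)·(-25/6) + (1/8)·(4) + (1/4)·(11/4) + (1/2)·(29/12) = 15/8.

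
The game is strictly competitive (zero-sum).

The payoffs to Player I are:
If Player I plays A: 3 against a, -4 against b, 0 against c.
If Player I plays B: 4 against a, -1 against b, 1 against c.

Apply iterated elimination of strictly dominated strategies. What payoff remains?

Row A is strictly dominated by row B (4>3, -1>-4, 1>0); eliminate A.
Column c is strictly dominated by b for Player II (-1<1); eliminate c.
Column a is strictly dominated by b for Player II (-1<4); eliminate a.
Only (B, b) remains, with payoff -1.

-1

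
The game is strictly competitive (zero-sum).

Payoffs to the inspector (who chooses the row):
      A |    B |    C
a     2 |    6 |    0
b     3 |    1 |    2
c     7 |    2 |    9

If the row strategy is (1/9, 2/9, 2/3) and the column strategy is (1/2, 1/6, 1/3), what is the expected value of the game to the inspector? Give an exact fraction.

143/27

Against (1/2, 1/6, 1/3), each row's expected payoff is a: 2; b: 7/3; c: 41/6.
Taking the (1/9, 2/9, 2/3)-weighted average: (1/9)·(2) + (2/9)·(7/3) + (2/3)·(41/6) = 143/27.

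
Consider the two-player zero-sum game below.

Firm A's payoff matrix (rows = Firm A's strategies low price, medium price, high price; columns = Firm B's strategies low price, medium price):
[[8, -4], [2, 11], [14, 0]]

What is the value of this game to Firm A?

Row low price is strictly dominated by row high price, so Firm A never plays it.
The remaining 2×2 game on (medium price, high price) × (low price, medium price) has no saddle point. Let Firm A play medium price with probability p; indifference gives 2p + 14(1−p) = 11p, so p = 14/23.
Similarly Firm B's optimal q on low price is 11/23, and the value is 2·(11/23) + (11)·(12/23) = 154/23.

154/23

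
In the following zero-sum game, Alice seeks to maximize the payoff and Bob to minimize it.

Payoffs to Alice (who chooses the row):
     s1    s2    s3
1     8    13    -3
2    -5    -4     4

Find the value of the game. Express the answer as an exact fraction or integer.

Column s2 is strictly dominated by s1 for Bob (it gives Alice more in every row).
The remaining 2×2 game on (1, 2) × (s1, s3) has no saddle point. Let Alice play 1 with probability p; indifference gives 8p − 5(1−p) = −3p + 4(1−p), so p = 9/20.
Similarly Bob's optimal q on s1 is 7/20, and the value is 8·(7/20) + (-3)·(13/20) = 17/20.

17/20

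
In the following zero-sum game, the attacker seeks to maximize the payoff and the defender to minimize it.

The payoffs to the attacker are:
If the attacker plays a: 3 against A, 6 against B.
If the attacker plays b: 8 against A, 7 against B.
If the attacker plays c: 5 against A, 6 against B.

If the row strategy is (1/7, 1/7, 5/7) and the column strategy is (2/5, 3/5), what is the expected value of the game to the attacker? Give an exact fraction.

Against (2/5, 3/5), each row's expected payoff is a: 24/5; b: 37/5; c: 28/5.
Taking the (1/7, 1/7, 5/7)-weighted average: (1/7)·(24/5) + (1/7)·(37/5) + (5/7)·(28/5) = 201/35.

201/35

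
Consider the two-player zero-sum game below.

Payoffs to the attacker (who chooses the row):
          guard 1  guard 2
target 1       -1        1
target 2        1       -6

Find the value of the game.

-5/9

Row minima are -1 and -6, so the attacker's maximin is -1; column maxima are 1 and 1, so the defender's minimax is 1. These differ, so the equilibrium is in mixed strategies.
Let the attacker play target 1 with probability p. The defender is indifferent when −p + (1−p) = p − 6(1−p), giving p = 7/9.
Let the defender play guard 1 with probability q. The attacker is indifferent when −q + (1−q) = q − 6(1−q), giving q = 7/9.
The value is -1·(7/9) + (1)·(2/9) = -5/9.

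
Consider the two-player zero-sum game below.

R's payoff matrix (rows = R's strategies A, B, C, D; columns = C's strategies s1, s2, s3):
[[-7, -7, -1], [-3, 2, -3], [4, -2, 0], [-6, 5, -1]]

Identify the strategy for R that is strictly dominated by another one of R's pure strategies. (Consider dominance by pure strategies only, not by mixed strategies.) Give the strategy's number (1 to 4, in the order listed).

Compare A with C: 4 > -7, -2 > -7, 0 > -1.
So C strictly dominates A for R; A is strictly dominated.

1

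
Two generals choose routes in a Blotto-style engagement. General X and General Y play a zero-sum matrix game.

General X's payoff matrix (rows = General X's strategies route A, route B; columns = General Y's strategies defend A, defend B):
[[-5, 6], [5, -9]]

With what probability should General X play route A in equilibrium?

Row minima are -5 and -9, so General X's maximin is -5; column maxima are 5 and 6, so General Y's minimax is 5. These differ, so the equilibrium is in mixed strategies.
Let General X play route A with probability p. General Y is indifferent when −5p + 5(1−p) = 6p − 9(1−p), giving p = 14/25.

14/25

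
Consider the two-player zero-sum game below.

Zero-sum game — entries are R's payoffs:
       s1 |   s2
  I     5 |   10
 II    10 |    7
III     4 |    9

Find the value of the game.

65/8

Row III is strictly dominated by row I, so R never plays it.
The remaining 2×2 game on (I, II) × (s1, s2) has no saddle point. Let R play I with probability p; indifference gives 5p + 10(1−p) = 10p + 7(1−p), so p = 3/8.
Similarly C's optimal q on s1 is 3/8, and the value is 5·(3/8) + (10)·(5/8) = 65/8.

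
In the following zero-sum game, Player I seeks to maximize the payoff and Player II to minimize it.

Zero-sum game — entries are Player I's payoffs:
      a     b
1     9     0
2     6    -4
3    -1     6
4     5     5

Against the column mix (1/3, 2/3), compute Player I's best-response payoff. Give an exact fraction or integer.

1: (9)·(1/3) + (0)·(2/3) = 3.
2: (6)·(1/3) + (-4)·(2/3) = -2/3.
3: (-1)·(1/3) + (6)·(2/3) = 11/3.
4: (5)·(1/3) + (5)·(2/3) = 5.
The best pure response is 4 with expected payoff 5.

5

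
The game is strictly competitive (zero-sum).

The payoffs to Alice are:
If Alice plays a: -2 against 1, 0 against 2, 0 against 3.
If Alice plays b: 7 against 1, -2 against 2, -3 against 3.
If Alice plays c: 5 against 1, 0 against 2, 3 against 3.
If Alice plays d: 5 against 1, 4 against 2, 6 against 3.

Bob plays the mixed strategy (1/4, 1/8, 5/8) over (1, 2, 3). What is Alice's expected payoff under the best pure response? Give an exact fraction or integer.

11/2

a: (-2)·(1/4) + (0)·(1/8) + (0)·(5/8) = -1/2.
b: (7)·(1/4) + (-2)·(1/8) + (-3)·(5/8) = -3/8.
c: (5)·(1/4) + (0)·(1/8) + (3)·(5/8) = 25/8.
d: (5)·(1/4) + (4)·(1/8) + (6)·(5/8) = 11/2.
The best pure response is d with expected payoff 11/2.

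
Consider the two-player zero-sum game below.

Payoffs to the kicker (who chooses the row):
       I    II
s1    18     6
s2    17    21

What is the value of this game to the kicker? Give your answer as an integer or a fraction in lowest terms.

Row minima are 6 and 17, so the kicker's maximin is 17; column maxima are 18 and 21, so the goalkeeper's minimax is 18. These differ, so the equilibrium is in mixed strategies.
Let the kicker play s1 with probability p. The goalkeeper is indifferent when 18p + 17(1−p) = 6p + 21(1−p), giving p = 1/4.
Let the goalkeeper play I with probability q. The kicker is indifferent when 18q + 6(1−q) = 17q + 21(1−q), giving q = 15/16.
The value is 18·(15/16) + (6)·(1/16) = 69/4.

69/4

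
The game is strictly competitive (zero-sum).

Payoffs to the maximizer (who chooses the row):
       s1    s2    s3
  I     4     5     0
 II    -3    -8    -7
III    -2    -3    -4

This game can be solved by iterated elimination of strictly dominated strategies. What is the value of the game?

0

Row III is strictly dominated by row I (4>-2, 5>-3, 0>-4); eliminate III.
Column s1 is strictly dominated by s3 for the minimizer (0<4, -7<-3); eliminate s1.
Row II is strictly dominated by row I (5>-8, 0>-7); eliminate II.
Column s2 is strictly dominated by s3 for the minimizer (0<5); eliminate s2.
Only (I, s3) remains, with payoff 0.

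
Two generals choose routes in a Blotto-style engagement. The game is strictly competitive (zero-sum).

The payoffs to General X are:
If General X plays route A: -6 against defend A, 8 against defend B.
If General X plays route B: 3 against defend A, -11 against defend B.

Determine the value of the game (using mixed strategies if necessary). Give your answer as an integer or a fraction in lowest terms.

Row minima are -6 and -11, so General X's maximin is -6; column maxima are 3 and 8, so General Y's minimax is 3. These differ, so the equilibrium is in mixed strategies.
Let General X play route A with probability p. General Y is indifferent when −6p + 3(1−p) = 8p − 11(1−p), giving p = 1/2.
Let General Y play defend A with probability q. General X is indifferent when −6q + 8(1−q) = 3q − 11(1−q), giving q = 19/28.
The value is -6·(19/28) + (8)·(9/28) = -3/2.

-3/2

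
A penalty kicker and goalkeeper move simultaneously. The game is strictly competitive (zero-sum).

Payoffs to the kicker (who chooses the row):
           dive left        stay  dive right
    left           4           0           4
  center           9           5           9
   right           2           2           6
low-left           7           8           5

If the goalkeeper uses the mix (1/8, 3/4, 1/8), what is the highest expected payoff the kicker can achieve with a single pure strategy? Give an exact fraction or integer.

15/2

left: (4)·(1/8) + (0)·(3/4) + (4)·(1/8) = 1.
center: (9)·(1/8) + (5)·(3/4) + (9)·(1/8) = 6.
right: (2)·(1/8) + (2)·(3/4) + (6)·(1/8) = 5/2.
low-left: (7)·(1/8) + (8)·(3/4) + (5)·(1/8) = 15/2.
The best pure response is low-left with expected payoff 15/2.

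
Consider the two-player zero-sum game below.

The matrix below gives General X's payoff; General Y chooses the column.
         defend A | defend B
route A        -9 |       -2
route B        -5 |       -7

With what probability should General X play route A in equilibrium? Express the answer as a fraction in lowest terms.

2/9

Row minima are -9 and -7, so General X's maximin is -7; column maxima are -5 and -2, so General Y's minimax is -5. These differ, so the equilibrium is in mixed strategies.
Let General X play route A with probability p. General Y is indifferent when −9p − 5(1−p) = −2p − 7(1−p), giving p = 2/9.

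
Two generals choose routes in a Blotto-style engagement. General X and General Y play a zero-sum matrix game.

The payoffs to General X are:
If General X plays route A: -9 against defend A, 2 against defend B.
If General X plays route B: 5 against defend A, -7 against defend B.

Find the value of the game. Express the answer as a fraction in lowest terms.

-53/23

Row minima are -9 and -7, so General X's maximin is -7; column maxima are 5 and 2, so General Y's minimax is 2. These differ, so the equilibrium is in mixed strategies.
Let General X play route A with probability p. General Y is indifferent when −9p + 5(1−p) = 2p − 7(1−p), giving p = 12/23.
Let General Y play defend A with probability q. General X is indifferent when −9q + 2(1−q) = 5q − 7(1−q), giving q = 9/23.
The value is -9·(9/23) + (2)·(14/23) = -53/23.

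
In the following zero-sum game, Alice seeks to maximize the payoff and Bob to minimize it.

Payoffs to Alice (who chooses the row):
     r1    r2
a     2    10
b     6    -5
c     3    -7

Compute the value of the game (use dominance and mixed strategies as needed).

70/19

Row c is strictly dominated by row b, so Alice never plays it.
The remaining 2×2 game on (a, b) × (r1, r2) has no saddle point. Let Alice play a with probability p; indifference gives 2p + 6(1−p) = 10p − 5(1−p), so p = 11/19.
Similarly Bob's optimal q on r1 is 15/19, and the value is 2·(15/19) + (10)·(4/19) = 70/19.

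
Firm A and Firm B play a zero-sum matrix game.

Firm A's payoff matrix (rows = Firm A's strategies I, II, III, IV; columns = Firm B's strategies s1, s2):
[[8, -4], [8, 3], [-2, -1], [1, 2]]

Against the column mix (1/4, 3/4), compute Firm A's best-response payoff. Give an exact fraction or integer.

I: (8)·(1/4) + (-4)·(3/4) = -1.
II: (8)·(1/4) + (3)·(3/4) = 17/4.
III: (-2)·(1/4) + (-1)·(3/4) = -5/4.
IV: (1)·(1/4) + (2)·(3/4) = 7/4.
The best pure response is II with expected payoff 17/4.

17/4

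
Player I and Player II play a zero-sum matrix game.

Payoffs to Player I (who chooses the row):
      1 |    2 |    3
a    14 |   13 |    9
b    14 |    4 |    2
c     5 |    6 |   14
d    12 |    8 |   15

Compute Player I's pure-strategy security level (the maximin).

The worst-case payoff for each row is a: 9, b: 2, c: 5, d: 8.
The best of these is 9.

9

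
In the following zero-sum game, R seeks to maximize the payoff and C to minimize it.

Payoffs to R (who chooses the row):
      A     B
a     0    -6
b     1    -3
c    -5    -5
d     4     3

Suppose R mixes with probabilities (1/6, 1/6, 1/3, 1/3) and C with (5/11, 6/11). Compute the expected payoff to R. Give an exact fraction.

-83/66

Against (5/11, 6/11), each row's expected payoff is a: -36/11; b: -13/11; c: -5; d: 38/11.
Taking the (1/6, 1/6, 1/3, 1/3)-weighted average: (1/6)·(-36/11) + (1/6)·(-13/11) + (1/3)·(-5) + (1/3)·(38/11) = -83/66.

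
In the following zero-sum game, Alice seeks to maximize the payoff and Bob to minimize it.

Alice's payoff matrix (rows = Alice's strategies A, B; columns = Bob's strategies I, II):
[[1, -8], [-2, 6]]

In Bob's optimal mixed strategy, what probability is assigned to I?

Row minima are -8 and -2, so Alice's maximin is -2; column maxima are 1 and 6, so Bob's minimax is 1. These differ, so the equilibrium is in mixed strategies.
Let Bob play I with probability q. Alice is indifferent when q − 8(1−q) = −2q + 6(1−q), giving q = 14/17.

14/17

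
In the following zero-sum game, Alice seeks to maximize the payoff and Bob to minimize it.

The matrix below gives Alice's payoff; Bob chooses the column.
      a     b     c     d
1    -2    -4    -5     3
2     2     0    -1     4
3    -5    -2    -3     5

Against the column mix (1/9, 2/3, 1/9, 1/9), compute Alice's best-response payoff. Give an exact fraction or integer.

1: (-2)·(1/9) + (-4)·(2/3) + (-5)·(1/9) + (3)·(1/9) = -28/9.
2: (2)·(1/9) + (0)·(2/3) + (-1)·(1/9) + (4)·(1/9) = 5/9.
3: (-5)·(1/9) + (-2)·(2/3) + (-3)·(1/9) + (5)·(1/9) = -5/3.
The best pure response is 2 with expected payoff 5/9.

5/9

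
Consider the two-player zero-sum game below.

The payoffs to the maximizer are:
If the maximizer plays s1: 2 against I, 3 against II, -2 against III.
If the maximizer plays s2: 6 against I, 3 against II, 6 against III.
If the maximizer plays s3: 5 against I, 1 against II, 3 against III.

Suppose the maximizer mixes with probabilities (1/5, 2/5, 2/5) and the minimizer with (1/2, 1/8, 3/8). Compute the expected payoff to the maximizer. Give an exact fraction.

Against (1/2, 1/8, 3/8), each row's expected payoff is s1: 5/8; s2: 45/8; s3: 15/4.
Taking the (1/5, 2/5, 2/5)-weighted average: (1/5)·(5/8) + (2/5)·(45/8) + (2/5)·(15/4) = 31/8.

31/8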